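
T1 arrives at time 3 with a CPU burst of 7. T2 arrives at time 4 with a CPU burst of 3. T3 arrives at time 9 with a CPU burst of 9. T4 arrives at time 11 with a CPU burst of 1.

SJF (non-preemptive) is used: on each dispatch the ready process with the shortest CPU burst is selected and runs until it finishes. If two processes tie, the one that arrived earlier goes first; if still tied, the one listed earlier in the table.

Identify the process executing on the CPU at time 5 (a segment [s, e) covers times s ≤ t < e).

T1

Timeline: | idle 0-3 | T1 3-10 | T2 10-13 | T4 13-14 | T3 14-23 |
Completion: T1=10  T2=13  T3=23  T4=14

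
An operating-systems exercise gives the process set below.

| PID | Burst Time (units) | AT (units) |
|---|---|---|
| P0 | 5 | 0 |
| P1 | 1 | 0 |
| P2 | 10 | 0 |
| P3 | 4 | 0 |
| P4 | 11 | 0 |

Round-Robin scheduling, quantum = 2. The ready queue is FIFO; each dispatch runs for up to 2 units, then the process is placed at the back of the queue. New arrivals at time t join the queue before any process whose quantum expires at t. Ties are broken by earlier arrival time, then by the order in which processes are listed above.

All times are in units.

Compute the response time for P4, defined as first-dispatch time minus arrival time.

Timeline: | P0 0-2 | P1 2-3 | P2 3-5 | P3 5-7 | P4 7-9 | P0 9-11 | P2 11-13 | P3 13-15 | P4 15-17 | P0 17-18 | P2 18-20 | P4 20-22 | P2 22-24 | P4 24-26 | P2 26-28 | P4 28-31 |
Completion: P0=18  P1=3  P2=28  P3=15  P4=31
Turnaround (C−A): P0=18  P1=3  P2=28  P3=15  P4=31
Response(P4) = first start − arrival = 7 − 0 = 7

7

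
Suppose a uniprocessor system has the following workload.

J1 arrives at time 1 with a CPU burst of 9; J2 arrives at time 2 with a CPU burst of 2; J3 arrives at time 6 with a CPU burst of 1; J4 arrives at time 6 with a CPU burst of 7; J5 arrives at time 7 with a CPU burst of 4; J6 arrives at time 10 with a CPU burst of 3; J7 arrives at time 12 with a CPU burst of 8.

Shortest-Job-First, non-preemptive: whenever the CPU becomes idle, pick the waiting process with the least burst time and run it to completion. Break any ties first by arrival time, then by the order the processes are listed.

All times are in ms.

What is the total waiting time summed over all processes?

Gantt: | idle 0-1 | J1 1-10 | J3 10-11 | J2 11-13 | J6 13-16 | J5 16-20 | J4 20-27 | J7 27-35 |
Completion: J1=10  J2=13  J3=11  J4=27  J5=20  J6=16  J7=35
Waiting = turnaround − burst: J1=0, J2=9, J3=4, J4=14, J5=9, J6=3, J7=15
Total waiting = 0 + 9 + 4 + 14 + 9 + 3 + 15 = 54

54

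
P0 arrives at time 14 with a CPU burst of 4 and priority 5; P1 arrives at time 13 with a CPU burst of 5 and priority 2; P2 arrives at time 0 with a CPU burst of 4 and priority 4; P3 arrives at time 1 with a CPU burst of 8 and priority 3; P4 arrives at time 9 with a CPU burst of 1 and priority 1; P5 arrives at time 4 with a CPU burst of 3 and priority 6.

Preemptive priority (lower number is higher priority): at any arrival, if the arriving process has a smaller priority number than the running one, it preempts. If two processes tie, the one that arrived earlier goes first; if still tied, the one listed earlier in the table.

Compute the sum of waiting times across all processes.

31

Timeline: | P2 0-1 | P3 1-9 | P4 9-10 | P2 10-13 | P1 13-18 | P0 18-22 | P5 22-25 |
Completion: P0=22  P1=18  P2=13  P3=9  P4=10  P5=25
Turnaround (C−A): P0=8  P1=5  P2=13  P3=8  P4=1  P5=21
Waiting = turnaround − burst: P0=4, P1=0, P2=9, P3=0, P4=0, P5=18
Total waiting = 4 + 0 + 9 + 0 + 0 + 18 = 31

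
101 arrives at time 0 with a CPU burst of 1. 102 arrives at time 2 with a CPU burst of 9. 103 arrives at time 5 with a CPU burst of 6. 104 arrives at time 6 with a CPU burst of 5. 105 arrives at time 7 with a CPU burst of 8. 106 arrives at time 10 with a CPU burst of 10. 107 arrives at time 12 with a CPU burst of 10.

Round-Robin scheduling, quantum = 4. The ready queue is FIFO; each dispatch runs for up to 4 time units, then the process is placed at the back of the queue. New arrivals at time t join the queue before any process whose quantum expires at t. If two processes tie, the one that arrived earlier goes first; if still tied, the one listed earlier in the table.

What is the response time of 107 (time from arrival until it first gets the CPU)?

16

Schedule: | 101 0-1 | idle 1-2 | 102 2-6 | 103 6-10 | 104 10-14 | 102 14-18 | 105 18-22 | 106 22-26 | 103 26-28 | 107 28-32 | 104 32-33 | 102 33-34 | 105 34-38 | 106 38-42 | 107 42-46 | 106 46-48 | 107 48-50 |
Completion: 101=1  102=34  103=28  104=33  105=38  106=48  107=50
Turnaround (C−A): 101=1  102=32  103=23  104=27  105=31  106=38  107=38
Response(107) = first start − arrival = 28 − 12 = 16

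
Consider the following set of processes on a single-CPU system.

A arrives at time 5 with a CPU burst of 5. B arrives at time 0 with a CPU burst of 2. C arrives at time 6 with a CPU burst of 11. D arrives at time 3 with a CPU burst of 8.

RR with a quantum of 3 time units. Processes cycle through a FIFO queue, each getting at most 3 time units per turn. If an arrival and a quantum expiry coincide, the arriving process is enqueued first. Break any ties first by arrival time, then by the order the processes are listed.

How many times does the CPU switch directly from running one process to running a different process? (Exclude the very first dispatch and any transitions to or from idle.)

Schedule: | B 0-2 | idle 2-3 | D 3-6 | A 6-9 | C 9-12 | D 12-15 | A 15-17 | C 17-20 | D 20-22 | C 22-27 |
Completion: A=17  B=2  C=27  D=22

7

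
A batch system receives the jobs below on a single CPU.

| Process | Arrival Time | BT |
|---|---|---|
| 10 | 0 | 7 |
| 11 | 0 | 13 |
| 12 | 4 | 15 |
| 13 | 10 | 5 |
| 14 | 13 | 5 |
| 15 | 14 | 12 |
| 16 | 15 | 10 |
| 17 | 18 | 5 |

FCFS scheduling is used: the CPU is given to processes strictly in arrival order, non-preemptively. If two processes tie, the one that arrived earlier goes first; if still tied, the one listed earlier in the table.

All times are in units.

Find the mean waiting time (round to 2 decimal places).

24.63

Gantt: | 10 0-7 | 11 7-20 | 12 20-35 | 13 35-40 | 14 40-45 | 15 45-57 | 16 57-67 | 17 67-72 |
Completion: 10=7  11=20  12=35  13=40  14=45  15=57  16=67  17=72
Turnaround (C−A): 10=7  11=20  12=31  13=30  14=32  15=43  16=52  17=54
Waiting times: 10=0, 11=7, 12=16, 13=25, 14=27, 15=31, 16=42, 17=49
Average waiting = (0+7+16+25+27+31+42+49) / 8 = 197/8 = 24.63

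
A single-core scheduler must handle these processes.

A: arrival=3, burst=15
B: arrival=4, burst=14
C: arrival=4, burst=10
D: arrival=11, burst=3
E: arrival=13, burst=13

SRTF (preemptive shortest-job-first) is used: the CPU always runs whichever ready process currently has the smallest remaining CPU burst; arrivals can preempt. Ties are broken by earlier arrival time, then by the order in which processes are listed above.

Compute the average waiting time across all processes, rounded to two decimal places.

14.60

Gantt: | idle 0-3 | A 3-4 | C 4-14 | D 14-17 | E 17-30 | A 30-44 | B 44-58 |
Completion: A=44  B=58  C=14  D=17  E=30
Waiting times: A=26, B=40, C=0, D=3, E=4
Average waiting = (26+40+0+3+4) / 5 = 73/5 = 14.60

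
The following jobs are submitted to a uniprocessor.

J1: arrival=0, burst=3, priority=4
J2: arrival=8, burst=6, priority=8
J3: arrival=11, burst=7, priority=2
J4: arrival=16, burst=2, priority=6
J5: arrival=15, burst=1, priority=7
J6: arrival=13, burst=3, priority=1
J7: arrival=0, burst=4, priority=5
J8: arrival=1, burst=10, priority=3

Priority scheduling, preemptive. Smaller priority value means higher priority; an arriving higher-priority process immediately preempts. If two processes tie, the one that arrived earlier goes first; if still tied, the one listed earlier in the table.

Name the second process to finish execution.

J6

Timeline: | J1 0-1 | J8 1-11 | J3 11-13 | J6 13-16 | J3 16-21 | J1 21-23 | J7 23-27 | J4 27-29 | J5 29-30 | J2 30-36 |
Completion: J1=23  J2=36  J3=21  J4=29  J5=30  J6=16  J7=27  J8=11
Turnaround (C−A): J1=23  J2=28  J3=10  J4=13  J5=15  J6=3  J7=27  J8=10
Finish order: J8 → J6 → J3 → J1 → J7 → J4 → J5 → J2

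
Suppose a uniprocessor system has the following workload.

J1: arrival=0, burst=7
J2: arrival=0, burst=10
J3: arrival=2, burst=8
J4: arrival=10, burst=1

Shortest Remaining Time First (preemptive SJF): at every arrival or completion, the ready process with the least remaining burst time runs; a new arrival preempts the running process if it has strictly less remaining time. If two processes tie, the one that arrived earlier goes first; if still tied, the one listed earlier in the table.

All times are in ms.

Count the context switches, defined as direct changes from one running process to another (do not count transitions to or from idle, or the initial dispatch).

4

Gantt: | J1 0-7 | J3 7-10 | J4 10-11 | J3 11-16 | J2 16-26 |
Completion: J1=7  J2=26  J3=16  J4=11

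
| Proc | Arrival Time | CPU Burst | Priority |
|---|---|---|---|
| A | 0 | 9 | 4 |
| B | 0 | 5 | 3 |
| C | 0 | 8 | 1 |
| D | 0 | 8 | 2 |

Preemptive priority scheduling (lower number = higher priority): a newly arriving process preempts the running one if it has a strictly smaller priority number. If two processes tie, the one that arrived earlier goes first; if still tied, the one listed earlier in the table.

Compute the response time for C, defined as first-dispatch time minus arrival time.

Timeline: | C 0-8 | D 8-16 | B 16-21 | A 21-30 |
Completion: A=30  B=21  C=8  D=16
Turnaround (C−A): A=30  B=21  C=8  D=16
Response(C) = first start − arrival = 0 − 0 = 0

0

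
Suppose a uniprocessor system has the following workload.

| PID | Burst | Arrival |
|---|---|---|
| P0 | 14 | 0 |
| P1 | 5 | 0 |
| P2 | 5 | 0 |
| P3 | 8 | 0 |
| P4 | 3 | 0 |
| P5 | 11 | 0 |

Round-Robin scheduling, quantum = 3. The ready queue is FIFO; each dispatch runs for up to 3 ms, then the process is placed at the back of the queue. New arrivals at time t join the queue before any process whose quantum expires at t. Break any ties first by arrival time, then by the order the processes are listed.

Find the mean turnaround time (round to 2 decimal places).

31.50

Schedule: | P0 0-3 | P1 3-6 | P2 6-9 | P3 9-12 | P4 12-15 | P5 15-18 | P0 18-21 | P1 21-23 | P2 23-25 | P3 25-28 | P5 28-31 | P0 31-34 | P3 34-36 | P5 36-39 | P0 39-42 | P5 42-44 | P0 44-46 |
Completion: P0=46  P1=23  P2=25  P3=36  P4=15  P5=44
Turnaround times: P0=46, P1=23, P2=25, P3=36, P4=15, P5=44
Average turnaround = (46+23+25+36+15+44) / 6 = 189/6 = 31.50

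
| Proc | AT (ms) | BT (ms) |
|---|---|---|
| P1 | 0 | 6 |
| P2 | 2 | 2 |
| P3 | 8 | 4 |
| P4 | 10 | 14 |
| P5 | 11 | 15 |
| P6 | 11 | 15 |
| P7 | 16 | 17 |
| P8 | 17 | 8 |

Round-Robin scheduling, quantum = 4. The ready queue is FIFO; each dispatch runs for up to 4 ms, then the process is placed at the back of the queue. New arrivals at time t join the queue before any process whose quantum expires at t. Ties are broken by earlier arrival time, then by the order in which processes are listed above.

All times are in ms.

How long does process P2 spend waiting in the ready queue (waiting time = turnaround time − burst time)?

Timeline: | P1 0-4 | P2 4-6 | P1 6-8 | P3 8-12 | P4 12-16 | P5 16-20 | P6 20-24 | P7 24-28 | P4 28-32 | P8 32-36 | P5 36-40 | P6 40-44 | P7 44-48 | P4 48-52 | P8 52-56 | P5 56-60 | P6 60-64 | P7 64-68 | P4 68-70 | P5 70-73 | P6 73-76 | P7 76-81 |
Completion: P1=8  P2=6  P3=12  P4=70  P5=73  P6=76  P7=81  P8=56
Waiting(P2) = turnaround − burst = 4 − 2 = 2

2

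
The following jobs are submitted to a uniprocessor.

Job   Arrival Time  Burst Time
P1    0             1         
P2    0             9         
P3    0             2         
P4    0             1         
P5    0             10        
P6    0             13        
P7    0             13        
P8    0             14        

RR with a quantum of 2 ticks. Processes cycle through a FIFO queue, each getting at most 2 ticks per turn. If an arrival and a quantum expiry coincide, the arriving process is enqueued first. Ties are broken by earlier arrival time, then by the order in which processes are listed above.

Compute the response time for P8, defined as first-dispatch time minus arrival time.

Schedule: | P1 0-1 | P2 1-3 | P3 3-5 | P4 5-6 | P5 6-8 | P6 8-10 | P7 10-12 | P8 12-14 | P2 14-16 | P5 16-18 | P6 18-20 | P7 20-22 | P8 22-24 | P2 24-26 | P5 26-28 | P6 28-30 | P7 30-32 | P8 32-34 | P2 34-36 | P5 36-38 | P6 38-40 | P7 40-42 | P8 42-44 | P2 44-45 | P5 45-47 | P6 47-49 | P7 49-51 | P8 51-53 | P6 53-55 | P7 55-57 | P8 57-59 | P6 59-60 | P7 60-61 | P8 61-63 |
Completion: P1=1  P2=45  P3=5  P4=6  P5=47  P6=60  P7=61  P8=63
Turnaround (C−A): P1=1  P2=45  P3=5  P4=6  P5=47  P6=60  P7=61  P8=63
Response(P8) = first start − arrival = 12 − 0 = 12

12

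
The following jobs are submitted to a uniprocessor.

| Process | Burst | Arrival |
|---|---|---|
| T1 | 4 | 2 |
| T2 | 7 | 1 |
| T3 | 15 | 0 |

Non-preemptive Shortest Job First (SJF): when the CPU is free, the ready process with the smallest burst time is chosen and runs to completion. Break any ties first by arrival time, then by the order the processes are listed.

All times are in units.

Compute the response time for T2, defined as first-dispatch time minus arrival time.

Timeline: | T3 0-15 | T1 15-19 | T2 19-26 |
Completion: T1=19  T2=26  T3=15
Turnaround (C−A): T1=17  T2=25  T3=15
Response(T2) = first start − arrival = 19 − 1 = 18

18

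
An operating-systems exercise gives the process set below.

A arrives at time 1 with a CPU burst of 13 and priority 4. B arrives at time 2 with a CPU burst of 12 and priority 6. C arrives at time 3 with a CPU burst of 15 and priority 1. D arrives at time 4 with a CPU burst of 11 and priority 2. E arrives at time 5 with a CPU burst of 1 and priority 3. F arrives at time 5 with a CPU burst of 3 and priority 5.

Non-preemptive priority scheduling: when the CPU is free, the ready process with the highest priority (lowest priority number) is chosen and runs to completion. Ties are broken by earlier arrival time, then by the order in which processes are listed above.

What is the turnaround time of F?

Timeline: | idle 0-1 | A 1-14 | C 14-29 | D 29-40 | E 40-41 | F 41-44 | B 44-56 |
Completion: A=14  B=56  C=29  D=40  E=41  F=44
Turnaround (C−A): A=13  B=54  C=26  D=36  E=36  F=39
Turnaround(F) = completion − arrival = 44 − 5 = 39

39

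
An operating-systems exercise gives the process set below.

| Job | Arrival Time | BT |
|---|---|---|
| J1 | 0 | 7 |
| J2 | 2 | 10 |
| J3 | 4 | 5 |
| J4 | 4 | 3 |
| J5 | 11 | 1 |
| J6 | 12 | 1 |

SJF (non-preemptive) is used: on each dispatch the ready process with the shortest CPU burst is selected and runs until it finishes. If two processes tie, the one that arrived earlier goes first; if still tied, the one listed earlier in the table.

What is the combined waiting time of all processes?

Gantt: | J1 0-7 | J4 7-10 | J3 10-15 | J5 15-16 | J6 16-17 | J2 17-27 |
Completion: J1=7  J2=27  J3=15  J4=10  J5=16  J6=17
Waiting = turnaround − burst: J1=0, J2=15, J3=6, J4=3, J5=4, J6=4
Total waiting = 0 + 15 + 6 + 3 + 4 + 4 = 32

32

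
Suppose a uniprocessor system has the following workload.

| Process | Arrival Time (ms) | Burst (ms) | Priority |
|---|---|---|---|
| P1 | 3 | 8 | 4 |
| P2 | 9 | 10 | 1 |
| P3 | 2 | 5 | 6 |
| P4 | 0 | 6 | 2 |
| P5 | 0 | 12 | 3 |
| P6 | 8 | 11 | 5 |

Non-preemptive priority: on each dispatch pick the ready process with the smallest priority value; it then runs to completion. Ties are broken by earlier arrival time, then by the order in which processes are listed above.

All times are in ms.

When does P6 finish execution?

Timeline: | P4 0-6 | P5 6-18 | P2 18-28 | P1 28-36 | P6 36-47 | P3 47-52 |
Completion: P1=36  P2=28  P3=52  P4=6  P5=18  P6=47
Turnaround (C−A): P1=33  P2=19  P3=50  P4=6  P5=18  P6=39

47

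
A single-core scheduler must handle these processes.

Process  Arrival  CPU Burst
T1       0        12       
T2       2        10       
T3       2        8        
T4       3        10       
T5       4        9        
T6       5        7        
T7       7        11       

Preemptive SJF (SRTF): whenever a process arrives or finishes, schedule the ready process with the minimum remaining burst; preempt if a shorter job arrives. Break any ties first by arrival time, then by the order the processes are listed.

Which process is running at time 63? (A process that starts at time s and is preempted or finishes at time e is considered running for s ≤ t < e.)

Schedule: | T1 0-2 | T3 2-10 | T6 10-17 | T5 17-26 | T1 26-36 | T2 36-46 | T4 46-56 | T7 56-67 |
Completion: T1=36  T2=46  T3=10  T4=56  T5=26  T6=17  T7=67
Turnaround (C−A): T1=36  T2=44  T3=8  T4=53  T5=22  T6=12  T7=60

T7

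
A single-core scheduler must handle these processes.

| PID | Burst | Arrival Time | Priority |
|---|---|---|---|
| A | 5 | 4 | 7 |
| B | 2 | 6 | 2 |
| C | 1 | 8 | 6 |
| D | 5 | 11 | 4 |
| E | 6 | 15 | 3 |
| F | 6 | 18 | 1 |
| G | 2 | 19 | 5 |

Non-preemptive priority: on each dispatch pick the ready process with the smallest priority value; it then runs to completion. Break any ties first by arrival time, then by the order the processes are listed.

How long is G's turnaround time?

11

Gantt: | idle 0-4 | A 4-9 | B 9-11 | D 11-16 | E 16-22 | F 22-28 | G 28-30 | C 30-31 |
Completion: A=9  B=11  C=31  D=16  E=22  F=28  G=30
Turnaround (C−A): A=5  B=5  C=23  D=5  E=7  F=10  G=11
Turnaround(G) = completion − arrival = 30 − 19 = 11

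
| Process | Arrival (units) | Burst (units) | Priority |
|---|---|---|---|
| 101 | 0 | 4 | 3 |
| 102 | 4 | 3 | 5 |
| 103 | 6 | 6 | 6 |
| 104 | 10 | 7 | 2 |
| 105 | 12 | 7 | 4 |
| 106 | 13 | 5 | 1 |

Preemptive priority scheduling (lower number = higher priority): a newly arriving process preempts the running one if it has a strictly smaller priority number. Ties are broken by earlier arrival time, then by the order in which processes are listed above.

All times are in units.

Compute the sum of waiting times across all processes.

Schedule: | 101 0-4 | 102 4-7 | 103 7-10 | 104 10-13 | 106 13-18 | 104 18-22 | 105 22-29 | 103 29-32 |
Completion: 101=4  102=7  103=32  104=22  105=29  106=18
Waiting = turnaround − burst: 101=0, 102=0, 103=20, 104=5, 105=10, 106=0
Total waiting = 0 + 0 + 20 + 5 + 10 + 0 = 35

35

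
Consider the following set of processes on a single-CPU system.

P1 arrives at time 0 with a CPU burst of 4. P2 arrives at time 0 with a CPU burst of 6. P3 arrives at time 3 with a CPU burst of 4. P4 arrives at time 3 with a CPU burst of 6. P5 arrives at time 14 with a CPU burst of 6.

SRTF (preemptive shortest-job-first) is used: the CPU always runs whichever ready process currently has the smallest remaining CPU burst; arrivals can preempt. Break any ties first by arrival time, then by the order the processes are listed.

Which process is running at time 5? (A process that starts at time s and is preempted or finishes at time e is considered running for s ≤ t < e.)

Timeline: | P1 0-4 | P3 4-8 | P2 8-14 | P4 14-20 | P5 20-26 |
Completion: P1=4  P2=14  P3=8  P4=20  P5=26
Turnaround (C−A): P1=4  P2=14  P3=5  P4=17  P5=12

P3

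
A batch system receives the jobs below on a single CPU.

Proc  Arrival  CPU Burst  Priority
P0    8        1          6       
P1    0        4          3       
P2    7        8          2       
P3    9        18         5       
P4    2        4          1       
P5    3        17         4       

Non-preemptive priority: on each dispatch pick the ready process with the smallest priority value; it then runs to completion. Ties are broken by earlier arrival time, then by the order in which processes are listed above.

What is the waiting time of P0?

Timeline: | P1 0-4 | P4 4-8 | P2 8-16 | P5 16-33 | P3 33-51 | P0 51-52 |
Completion: P0=52  P1=4  P2=16  P3=51  P4=8  P5=33
Turnaround (C−A): P0=44  P1=4  P2=9  P3=42  P4=6  P5=30
Waiting(P0) = turnaround − burst = 44 − 1 = 43

43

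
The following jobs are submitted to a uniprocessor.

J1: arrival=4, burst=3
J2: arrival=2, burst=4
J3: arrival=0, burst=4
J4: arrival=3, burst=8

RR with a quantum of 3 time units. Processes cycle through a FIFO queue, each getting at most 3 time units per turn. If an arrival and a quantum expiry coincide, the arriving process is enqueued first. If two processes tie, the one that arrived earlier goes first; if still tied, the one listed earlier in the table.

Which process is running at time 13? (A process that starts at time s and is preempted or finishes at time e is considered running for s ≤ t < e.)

J2

Gantt: | J3 0-3 | J2 3-6 | J4 6-9 | J3 9-10 | J1 10-13 | J2 13-14 | J4 14-19 |
Completion: J1=13  J2=14  J3=10  J4=19
Turnaround (C−A): J1=9  J2=12  J3=10  J4=16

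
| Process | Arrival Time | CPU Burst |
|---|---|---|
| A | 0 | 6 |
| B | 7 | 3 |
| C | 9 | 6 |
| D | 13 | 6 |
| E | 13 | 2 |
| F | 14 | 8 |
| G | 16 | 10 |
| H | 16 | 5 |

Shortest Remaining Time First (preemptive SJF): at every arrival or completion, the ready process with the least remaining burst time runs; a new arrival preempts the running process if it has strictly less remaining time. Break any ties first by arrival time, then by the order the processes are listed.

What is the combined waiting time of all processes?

51

Gantt: | A 0-6 | idle 6-7 | B 7-10 | C 10-13 | E 13-15 | C 15-18 | H 18-23 | D 23-29 | F 29-37 | G 37-47 |
Completion: A=6  B=10  C=18  D=29  E=15  F=37  G=47  H=23
Turnaround (C−A): A=6  B=3  C=9  D=16  E=2  F=23  G=31  H=7
Waiting = turnaround − burst: A=0, B=0, C=3, D=10, E=0, F=15, G=21, H=2
Total waiting = 0 + 0 + 3 + 10 + 0 + 15 + 21 + 2 = 51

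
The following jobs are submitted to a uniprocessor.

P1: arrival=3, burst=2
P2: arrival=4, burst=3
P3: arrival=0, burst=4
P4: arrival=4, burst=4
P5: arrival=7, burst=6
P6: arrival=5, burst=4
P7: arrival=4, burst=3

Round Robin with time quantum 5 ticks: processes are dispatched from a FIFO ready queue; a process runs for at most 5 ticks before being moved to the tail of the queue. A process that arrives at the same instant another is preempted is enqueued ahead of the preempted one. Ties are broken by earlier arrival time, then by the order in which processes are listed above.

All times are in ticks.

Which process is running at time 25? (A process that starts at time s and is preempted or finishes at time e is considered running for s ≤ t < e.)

P5

Gantt: | P3 0-4 | P1 4-6 | P2 6-9 | P4 9-13 | P7 13-16 | P6 16-20 | P5 20-26 |
Completion: P1=6  P2=9  P3=4  P4=13  P5=26  P6=20  P7=16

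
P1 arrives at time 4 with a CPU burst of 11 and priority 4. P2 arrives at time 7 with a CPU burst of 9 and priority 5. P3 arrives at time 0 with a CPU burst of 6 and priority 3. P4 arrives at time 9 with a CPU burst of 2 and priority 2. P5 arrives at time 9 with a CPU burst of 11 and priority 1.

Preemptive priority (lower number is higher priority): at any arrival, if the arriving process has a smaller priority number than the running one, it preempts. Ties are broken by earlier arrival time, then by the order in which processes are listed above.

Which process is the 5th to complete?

P2

Gantt: | P3 0-6 | P1 6-9 | P5 9-20 | P4 20-22 | P1 22-30 | P2 30-39 |
Completion: P1=30  P2=39  P3=6  P4=22  P5=20
Finish order: P3 → P5 → P4 → P1 → P2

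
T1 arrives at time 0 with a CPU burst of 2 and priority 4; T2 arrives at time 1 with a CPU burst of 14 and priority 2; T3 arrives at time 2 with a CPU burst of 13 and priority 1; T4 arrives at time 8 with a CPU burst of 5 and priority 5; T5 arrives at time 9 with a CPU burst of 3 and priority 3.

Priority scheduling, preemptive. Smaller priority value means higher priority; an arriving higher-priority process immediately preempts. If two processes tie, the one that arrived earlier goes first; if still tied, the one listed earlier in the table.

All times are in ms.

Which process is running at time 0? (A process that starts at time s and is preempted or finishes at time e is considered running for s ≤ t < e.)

Schedule: | T1 0-1 | T2 1-2 | T3 2-15 | T2 15-28 | T5 28-31 | T1 31-32 | T4 32-37 |
Completion: T1=32  T2=28  T3=15  T4=37  T5=31
Turnaround (C−A): T1=32  T2=27  T3=13  T4=29  T5=22

T1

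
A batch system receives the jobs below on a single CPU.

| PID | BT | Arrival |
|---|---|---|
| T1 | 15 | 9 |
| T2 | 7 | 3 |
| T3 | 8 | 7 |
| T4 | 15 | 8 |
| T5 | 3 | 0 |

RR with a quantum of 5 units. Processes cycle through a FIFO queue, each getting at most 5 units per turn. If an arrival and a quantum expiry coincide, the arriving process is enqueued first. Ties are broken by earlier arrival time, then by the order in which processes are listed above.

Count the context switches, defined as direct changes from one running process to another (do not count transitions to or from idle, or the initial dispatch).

Timeline: | T5 0-3 | T2 3-8 | T3 8-13 | T4 13-18 | T2 18-20 | T1 20-25 | T3 25-28 | T4 28-33 | T1 33-38 | T4 38-43 | T1 43-48 |
Completion: T1=48  T2=20  T3=28  T4=43  T5=3

10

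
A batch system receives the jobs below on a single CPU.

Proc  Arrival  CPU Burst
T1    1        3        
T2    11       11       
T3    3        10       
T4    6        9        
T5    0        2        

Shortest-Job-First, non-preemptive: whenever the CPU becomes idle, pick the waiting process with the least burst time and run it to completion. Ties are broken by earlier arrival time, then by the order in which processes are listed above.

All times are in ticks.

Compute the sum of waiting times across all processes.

25

Gantt: | T5 0-2 | T1 2-5 | T3 5-15 | T4 15-24 | T2 24-35 |
Completion: T1=5  T2=35  T3=15  T4=24  T5=2
Waiting = turnaround − burst: T1=1, T2=13, T3=2, T4=9, T5=0
Total waiting = 1 + 13 + 2 + 9 + 0 = 25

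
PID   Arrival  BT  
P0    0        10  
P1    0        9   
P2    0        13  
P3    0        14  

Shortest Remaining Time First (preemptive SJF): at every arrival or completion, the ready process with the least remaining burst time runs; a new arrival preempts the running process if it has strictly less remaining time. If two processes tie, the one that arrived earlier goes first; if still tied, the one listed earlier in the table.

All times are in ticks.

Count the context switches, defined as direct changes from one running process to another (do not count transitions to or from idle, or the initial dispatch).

3

Gantt: | P1 0-9 | P0 9-19 | P2 19-32 | P3 32-46 |
Completion: P0=19  P1=9  P2=32  P3=46
Turnaround (C−A): P0=19  P1=9  P2=32  P3=46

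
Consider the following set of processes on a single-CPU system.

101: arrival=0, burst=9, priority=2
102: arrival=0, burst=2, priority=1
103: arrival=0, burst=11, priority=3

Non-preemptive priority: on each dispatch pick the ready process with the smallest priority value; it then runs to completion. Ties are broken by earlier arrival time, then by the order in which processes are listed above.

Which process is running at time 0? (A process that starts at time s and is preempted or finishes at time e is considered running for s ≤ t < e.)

Schedule: | 102 0-2 | 101 2-11 | 103 11-22 |
Completion: 101=11  102=2  103=22

102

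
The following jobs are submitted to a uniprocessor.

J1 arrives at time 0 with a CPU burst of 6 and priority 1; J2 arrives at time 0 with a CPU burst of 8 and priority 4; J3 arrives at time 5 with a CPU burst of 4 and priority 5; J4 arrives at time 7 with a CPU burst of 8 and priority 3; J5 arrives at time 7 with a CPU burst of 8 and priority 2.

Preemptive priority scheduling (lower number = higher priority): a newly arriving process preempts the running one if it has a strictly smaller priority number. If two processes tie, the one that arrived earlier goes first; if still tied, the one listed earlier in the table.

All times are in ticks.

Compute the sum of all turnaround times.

Gantt: | J1 0-6 | J2 6-7 | J5 7-15 | J4 15-23 | J2 23-30 | J3 30-34 |
Completion: J1=6  J2=30  J3=34  J4=23  J5=15
Turnaround (C−A): J1=6  J2=30  J3=29  J4=16  J5=8
Turnaround = completion − arrival: J1=6, J2=30, J3=29, J4=16, J5=8
Total turnaround = 6 + 30 + 29 + 16 + 8 = 89

89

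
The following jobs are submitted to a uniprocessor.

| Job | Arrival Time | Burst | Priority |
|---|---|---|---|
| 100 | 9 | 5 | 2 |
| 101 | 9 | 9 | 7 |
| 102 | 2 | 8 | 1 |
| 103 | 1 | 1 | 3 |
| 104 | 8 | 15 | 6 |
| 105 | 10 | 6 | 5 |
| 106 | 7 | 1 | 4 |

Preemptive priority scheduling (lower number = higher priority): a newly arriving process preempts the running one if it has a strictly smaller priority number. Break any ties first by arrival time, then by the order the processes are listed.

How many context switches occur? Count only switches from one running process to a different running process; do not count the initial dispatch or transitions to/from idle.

6

Gantt: | idle 0-1 | 103 1-2 | 102 2-10 | 100 10-15 | 106 15-16 | 105 16-22 | 104 22-37 | 101 37-46 |
Completion: 100=15  101=46  102=10  103=2  104=37  105=22  106=16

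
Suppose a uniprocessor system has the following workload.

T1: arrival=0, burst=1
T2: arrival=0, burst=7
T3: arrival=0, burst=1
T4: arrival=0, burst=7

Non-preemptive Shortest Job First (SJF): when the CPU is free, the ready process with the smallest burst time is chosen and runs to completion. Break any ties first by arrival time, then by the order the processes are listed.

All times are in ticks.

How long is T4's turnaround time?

16

Gantt: | T1 0-1 | T3 1-2 | T2 2-9 | T4 9-16 |
Completion: T1=1  T2=9  T3=2  T4=16
Turnaround(T4) = completion − arrival = 16 − 0 = 16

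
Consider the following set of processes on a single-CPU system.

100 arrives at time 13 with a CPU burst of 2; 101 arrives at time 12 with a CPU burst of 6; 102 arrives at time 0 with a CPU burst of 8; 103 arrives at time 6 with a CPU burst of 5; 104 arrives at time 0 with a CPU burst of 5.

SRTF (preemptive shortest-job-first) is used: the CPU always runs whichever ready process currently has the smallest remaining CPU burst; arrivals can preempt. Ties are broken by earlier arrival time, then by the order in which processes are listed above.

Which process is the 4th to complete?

102

Schedule: | 104 0-5 | 102 5-6 | 103 6-11 | 102 11-13 | 100 13-15 | 102 15-20 | 101 20-26 |
Completion: 100=15  101=26  102=20  103=11  104=5
Turnaround (C−A): 100=2  101=14  102=20  103=5  104=5
Finish order: 104 → 103 → 100 → 102 → 101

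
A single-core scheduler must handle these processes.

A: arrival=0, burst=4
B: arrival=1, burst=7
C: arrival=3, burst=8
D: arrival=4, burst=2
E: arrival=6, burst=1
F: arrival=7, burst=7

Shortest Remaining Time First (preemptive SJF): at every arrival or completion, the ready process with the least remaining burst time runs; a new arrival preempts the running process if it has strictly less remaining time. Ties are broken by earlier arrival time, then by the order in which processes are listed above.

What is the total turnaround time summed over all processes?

60

Gantt: | A 0-4 | D 4-6 | E 6-7 | B 7-14 | F 14-21 | C 21-29 |
Completion: A=4  B=14  C=29  D=6  E=7  F=21
Turnaround (C−A): A=4  B=13  C=26  D=2  E=1  F=14
Turnaround = completion − arrival: A=4, B=13, C=26, D=2, E=1, F=14
Total turnaround = 4 + 13 + 26 + 2 + 1 + 14 = 60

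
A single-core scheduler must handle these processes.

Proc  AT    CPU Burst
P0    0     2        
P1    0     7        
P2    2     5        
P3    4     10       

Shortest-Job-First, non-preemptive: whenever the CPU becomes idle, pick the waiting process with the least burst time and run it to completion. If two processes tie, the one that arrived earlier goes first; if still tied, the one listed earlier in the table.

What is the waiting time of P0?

0

Schedule: | P0 0-2 | P2 2-7 | P1 7-14 | P3 14-24 |
Completion: P0=2  P1=14  P2=7  P3=24
Waiting(P0) = turnaround − burst = 2 − 2 = 0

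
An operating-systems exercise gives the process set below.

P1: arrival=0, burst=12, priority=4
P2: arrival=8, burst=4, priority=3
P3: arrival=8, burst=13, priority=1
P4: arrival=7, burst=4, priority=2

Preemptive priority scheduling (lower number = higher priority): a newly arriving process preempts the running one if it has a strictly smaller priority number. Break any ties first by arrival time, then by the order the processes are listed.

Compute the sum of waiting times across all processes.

50

Schedule: | P1 0-7 | P4 7-8 | P3 8-21 | P4 21-24 | P2 24-28 | P1 28-33 |
Completion: P1=33  P2=28  P3=21  P4=24
Turnaround (C−A): P1=33  P2=20  P3=13  P4=17
Waiting = turnaround − burst: P1=21, P2=16, P3=0, P4=13
Total waiting = 21 + 16 + 0 + 13 = 50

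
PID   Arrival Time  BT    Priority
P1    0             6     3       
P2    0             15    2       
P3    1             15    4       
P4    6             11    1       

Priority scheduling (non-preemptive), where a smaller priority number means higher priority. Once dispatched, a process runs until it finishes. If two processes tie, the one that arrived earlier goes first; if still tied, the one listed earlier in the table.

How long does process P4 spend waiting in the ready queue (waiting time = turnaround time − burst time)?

9

Timeline: | P2 0-15 | P4 15-26 | P1 26-32 | P3 32-47 |
Completion: P1=32  P2=15  P3=47  P4=26
Waiting(P4) = turnaround − burst = 20 − 11 = 9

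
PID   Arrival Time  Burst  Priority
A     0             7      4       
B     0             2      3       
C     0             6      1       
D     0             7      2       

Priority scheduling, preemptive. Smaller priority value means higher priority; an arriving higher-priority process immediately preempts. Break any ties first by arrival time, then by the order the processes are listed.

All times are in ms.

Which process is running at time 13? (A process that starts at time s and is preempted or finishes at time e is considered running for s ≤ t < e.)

B

Schedule: | C 0-6 | D 6-13 | B 13-15 | A 15-22 |
Completion: A=22  B=15  C=6  D=13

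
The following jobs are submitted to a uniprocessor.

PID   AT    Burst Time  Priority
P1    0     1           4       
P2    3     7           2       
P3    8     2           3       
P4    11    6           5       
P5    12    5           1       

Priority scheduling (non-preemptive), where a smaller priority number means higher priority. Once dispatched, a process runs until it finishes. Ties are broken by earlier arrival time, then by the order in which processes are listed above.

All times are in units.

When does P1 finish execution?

1

Gantt: | P1 0-1 | idle 1-3 | P2 3-10 | P3 10-12 | P5 12-17 | P4 17-23 |
Completion: P1=1  P2=10  P3=12  P4=23  P5=17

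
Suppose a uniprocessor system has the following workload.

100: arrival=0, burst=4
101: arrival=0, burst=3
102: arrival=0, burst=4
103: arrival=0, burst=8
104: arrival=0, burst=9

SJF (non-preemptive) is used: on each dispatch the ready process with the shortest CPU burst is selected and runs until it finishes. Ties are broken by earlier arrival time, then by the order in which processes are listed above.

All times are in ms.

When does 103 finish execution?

Timeline: | 101 0-3 | 100 3-7 | 102 7-11 | 103 11-19 | 104 19-28 |
Completion: 100=7  101=3  102=11  103=19  104=28

19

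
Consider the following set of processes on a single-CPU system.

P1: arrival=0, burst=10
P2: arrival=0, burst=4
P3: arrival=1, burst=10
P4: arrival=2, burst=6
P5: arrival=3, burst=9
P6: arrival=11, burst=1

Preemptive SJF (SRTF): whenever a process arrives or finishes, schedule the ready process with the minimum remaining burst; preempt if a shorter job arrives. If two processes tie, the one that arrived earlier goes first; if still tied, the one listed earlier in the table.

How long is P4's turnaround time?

Gantt: | P2 0-4 | P4 4-10 | P5 10-11 | P6 11-12 | P5 12-20 | P1 20-30 | P3 30-40 |
Completion: P1=30  P2=4  P3=40  P4=10  P5=20  P6=12
Turnaround (C−A): P1=30  P2=4  P3=39  P4=8  P5=17  P6=1
Turnaround(P4) = completion − arrival = 10 − 2 = 8

8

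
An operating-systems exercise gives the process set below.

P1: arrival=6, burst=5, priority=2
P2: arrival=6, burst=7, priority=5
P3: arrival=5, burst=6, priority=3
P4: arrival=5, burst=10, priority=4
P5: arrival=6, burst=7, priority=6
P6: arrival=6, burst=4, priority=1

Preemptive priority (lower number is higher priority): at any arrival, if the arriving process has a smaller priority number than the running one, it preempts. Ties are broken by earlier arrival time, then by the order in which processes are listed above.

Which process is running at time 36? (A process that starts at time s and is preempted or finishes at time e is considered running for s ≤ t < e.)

P2

Timeline: | idle 0-5 | P3 5-6 | P6 6-10 | P1 10-15 | P3 15-20 | P4 20-30 | P2 30-37 | P5 37-44 |
Completion: P1=15  P2=37  P3=20  P4=30  P5=44  P6=10
Turnaround (C−A): P1=9  P2=31  P3=15  P4=25  P5=38  P6=4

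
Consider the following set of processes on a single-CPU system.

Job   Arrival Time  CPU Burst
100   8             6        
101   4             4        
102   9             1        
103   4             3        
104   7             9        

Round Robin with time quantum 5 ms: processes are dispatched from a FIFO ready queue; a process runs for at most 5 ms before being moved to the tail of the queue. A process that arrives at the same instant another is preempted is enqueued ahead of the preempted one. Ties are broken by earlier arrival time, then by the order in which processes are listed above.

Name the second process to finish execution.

103

Gantt: | idle 0-4 | 101 4-8 | 103 8-11 | 104 11-16 | 100 16-21 | 102 21-22 | 104 22-26 | 100 26-27 |
Completion: 100=27  101=8  102=22  103=11  104=26
Finish order: 101 → 103 → 102 → 104 → 100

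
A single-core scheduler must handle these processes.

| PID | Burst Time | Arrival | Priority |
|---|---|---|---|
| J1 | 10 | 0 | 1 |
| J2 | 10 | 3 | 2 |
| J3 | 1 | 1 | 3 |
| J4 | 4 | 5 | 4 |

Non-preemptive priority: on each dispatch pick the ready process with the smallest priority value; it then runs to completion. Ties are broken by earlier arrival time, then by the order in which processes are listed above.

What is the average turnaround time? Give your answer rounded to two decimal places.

Gantt: | J1 0-10 | J2 10-20 | J3 20-21 | J4 21-25 |
Completion: J1=10  J2=20  J3=21  J4=25
Turnaround (C−A): J1=10  J2=17  J3=20  J4=20
Turnaround times: J1=10, J2=17, J3=20, J4=20
Average turnaround = (10+17+20+20) / 4 = 67/4 = 16.75

16.75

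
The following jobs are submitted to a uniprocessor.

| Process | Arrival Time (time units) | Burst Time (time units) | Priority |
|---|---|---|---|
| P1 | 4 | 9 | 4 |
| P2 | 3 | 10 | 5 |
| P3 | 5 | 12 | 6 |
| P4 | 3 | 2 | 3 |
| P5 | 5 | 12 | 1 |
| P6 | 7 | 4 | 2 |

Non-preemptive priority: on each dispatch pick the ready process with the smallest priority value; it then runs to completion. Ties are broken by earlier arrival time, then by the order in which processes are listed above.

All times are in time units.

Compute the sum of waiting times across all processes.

Gantt: | idle 0-3 | P4 3-5 | P5 5-17 | P6 17-21 | P1 21-30 | P2 30-40 | P3 40-52 |
Completion: P1=30  P2=40  P3=52  P4=5  P5=17  P6=21
Waiting = turnaround − burst: P1=17, P2=27, P3=35, P4=0, P5=0, P6=10
Total waiting = 17 + 27 + 35 + 0 + 0 + 10 = 89

89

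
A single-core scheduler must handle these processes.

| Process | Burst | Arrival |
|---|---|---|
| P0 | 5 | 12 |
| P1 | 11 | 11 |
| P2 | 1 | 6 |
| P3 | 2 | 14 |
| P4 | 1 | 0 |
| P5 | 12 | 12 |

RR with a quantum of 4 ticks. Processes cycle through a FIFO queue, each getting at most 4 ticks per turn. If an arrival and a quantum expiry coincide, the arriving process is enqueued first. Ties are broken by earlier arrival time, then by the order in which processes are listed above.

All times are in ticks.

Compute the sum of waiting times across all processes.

Schedule: | P4 0-1 | idle 1-6 | P2 6-7 | idle 7-11 | P1 11-15 | P0 15-19 | P5 19-23 | P3 23-25 | P1 25-29 | P0 29-30 | P5 30-34 | P1 34-37 | P5 37-41 |
Completion: P0=30  P1=37  P2=7  P3=25  P4=1  P5=41
Turnaround (C−A): P0=18  P1=26  P2=1  P3=11  P4=1  P5=29
Waiting = turnaround − burst: P0=13, P1=15, P2=0, P3=9, P4=0, P5=17
Total waiting = 13 + 15 + 0 + 9 + 0 + 17 = 54

54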